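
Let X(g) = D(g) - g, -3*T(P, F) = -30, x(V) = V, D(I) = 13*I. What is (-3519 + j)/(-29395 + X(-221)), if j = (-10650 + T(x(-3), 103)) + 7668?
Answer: 6491/32047 ≈ 0.20255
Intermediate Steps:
T(P, F) = 10 (T(P, F) = -⅓*(-30) = 10)
X(g) = 12*g (X(g) = 13*g - g = 12*g)
j = -2972 (j = (-10650 + 10) + 7668 = -10640 + 7668 = -2972)
(-3519 + j)/(-29395 + X(-221)) = (-3519 - 2972)/(-29395 + 12*(-221)) = -6491/(-29395 - 2652) = -6491/(-32047) = -6491*(-1/32047) = 6491/32047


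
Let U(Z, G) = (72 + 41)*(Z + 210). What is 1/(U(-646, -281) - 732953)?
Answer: -1/782221 ≈ -1.2784e-6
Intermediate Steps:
U(Z, G) = 23730 + 113*Z (U(Z, G) = 113*(210 + Z) = 23730 + 113*Z)
1/(U(-646, -281) - 732953) = 1/((23730 + 113*(-646)) - 732953) = 1/((23730 - 72998) - 732953) = 1/(-49268 - 732953) = 1/(-782221) = -1/782221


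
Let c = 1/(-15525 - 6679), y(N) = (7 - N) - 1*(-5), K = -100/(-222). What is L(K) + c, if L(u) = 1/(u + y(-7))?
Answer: 2462485/47938436 ≈ 0.051368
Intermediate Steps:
K = 50/111 (K = -100*(-1/222) = 50/111 ≈ 0.45045)
y(N) = 12 - N (y(N) = (7 - N) + 5 = 12 - N)
c = -1/22204 (c = 1/(-22204) = -1/22204 ≈ -4.5037e-5)
L(u) = 1/(19 + u) (L(u) = 1/(u + (12 - 1*(-7))) = 1/(u + (12 + 7)) = 1/(u + 19) = 1/(19 + u))
L(K) + c = 1/(19 + 50/111) - 1/22204 = 1/(2159/111) - 1/22204 = 111/2159 - 1/22204 = 2462485/47938436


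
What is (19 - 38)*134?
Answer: -2546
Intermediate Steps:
(19 - 38)*134 = -19*134 = -2546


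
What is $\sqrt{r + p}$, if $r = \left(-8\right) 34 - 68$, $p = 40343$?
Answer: $\sqrt{40003} \approx 200.01$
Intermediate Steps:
$r = -340$ ($r = -272 - 68 = -340$)
$\sqrt{r + p} = \sqrt{-340 + 40343} = \sqrt{40003}$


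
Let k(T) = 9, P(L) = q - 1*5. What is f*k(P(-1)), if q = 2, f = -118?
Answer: -1062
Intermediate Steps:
P(L) = -3 (P(L) = 2 - 1*5 = 2 - 5 = -3)
f*k(P(-1)) = -118*9 = -1062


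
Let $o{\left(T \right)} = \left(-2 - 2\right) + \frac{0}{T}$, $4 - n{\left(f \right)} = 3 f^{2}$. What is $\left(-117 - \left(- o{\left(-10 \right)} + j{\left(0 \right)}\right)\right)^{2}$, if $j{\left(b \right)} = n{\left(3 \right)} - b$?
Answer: $9604$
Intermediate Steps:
$n{\left(f \right)} = 4 - 3 f^{2}$
$o{\left(T \right)} = -4$ ($o{\left(T \right)} = -4 + 0 = -4$)
$j{\left(b \right)} = -23 - b$ ($j{\left(b \right)} = \left(4 - 3 \cdot 3^{2}\right) - b = \left(4 - 27\right) - b = -23 - b$)
$\left(-117 - \left(- o{\left(-10 \right)} + j{\left(0 \right)}\right)\right)^{2} = \left(-117 - \left(-19 + 0\right)\right)^{2} = \left(-117 - -19\right)^{2} = \left(-117 + \left(-4 + 23\right)\right)^{2} = \left(-117 + 19\right)^{2} = \left(-98\right)^{2} = 9604$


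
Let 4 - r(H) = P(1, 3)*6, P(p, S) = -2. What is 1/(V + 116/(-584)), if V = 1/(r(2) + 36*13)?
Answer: -35332/6945 ≈ -5.0874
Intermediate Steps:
r(H) = 16 (r(H) = 4 - (-2)*6 = 4 - 1*(-12) = 4 + 12 = 16)
V = 1/484 (V = 1/(16 + 36*13) = 1/(16 + 468) = 1/484 ≈ 0.0020661)
1/(V + 116/(-584)) = 1/(1/484 + 116/(-584)) = 1/(1/484 + 116*(-1/584)) = 1/(1/484 - 29/146) = 1/(-6945/35332) = -35332/6945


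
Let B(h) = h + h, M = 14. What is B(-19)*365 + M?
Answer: -13856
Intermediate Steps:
B(h) = 2*h
B(-19)*365 + M = (2*(-19))*365 + 14 = -38*365 + 14 = -13870 + 14 = -13856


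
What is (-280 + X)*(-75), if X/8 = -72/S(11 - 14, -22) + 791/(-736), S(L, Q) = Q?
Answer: 19917375/1012 ≈ 19681.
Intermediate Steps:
X = 17795/1012 (X = 8*(-72/(-22) + 791/(-736)) = 8*(-72*(-1/22) + 791*(-1/736)) = 8*(36/11 - 791/736) = 8*(17795/8096) = 17795/1012 ≈ 17.584)
(-280 + X)*(-75) = (-280 + 17795/1012)*(-75) = -265565/1012*(-75) = 19917375/1012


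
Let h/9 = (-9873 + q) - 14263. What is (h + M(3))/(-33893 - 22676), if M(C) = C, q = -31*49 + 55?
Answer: 230397/56569 ≈ 4.0728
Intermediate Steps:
q = -1464 (q = -1519 + 55 = -1464)
h = -230400 (h = 9*((-9873 - 1464) - 14263) = 9*(-11337 - 14263) = 9*(-25600) = -230400)
(h + M(3))/(-33893 - 22676) = (-230400 + 3)/(-33893 - 22676) = -230397/(-56569) = -230397*(-1/56569) = 230397/56569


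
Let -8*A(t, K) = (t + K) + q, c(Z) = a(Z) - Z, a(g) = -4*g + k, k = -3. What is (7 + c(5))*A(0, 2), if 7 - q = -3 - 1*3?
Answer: 315/8 ≈ 39.375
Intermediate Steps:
a(g) = -3 - 4*g (a(g) = -4*g - 3 = -3 - 4*g)
q = 13 (q = 7 - (-3 - 1*3) = 7 - (-3 - 3) = 7 - 1*(-6) = 7 + 6 = 13)
c(Z) = -3 - 5*Z (c(Z) = (-3 - 4*Z) - Z = -3 - 5*Z)
A(t, K) = -13/8 - K/8 - t/8 (A(t, K) = -((t + K) + 13)/8 = -((K + t) + 13)/8 = -(13 + K + t)/8 = -13/8 - K/8 - t/8)
(7 + c(5))*A(0, 2) = (7 + (-3 - 5*5))*(-13/8 - 1/8*2 - 1/8*0) = (7 + (-3 - 25))*(-13/8 - 1/4 + 0) = (7 - 28)*(-15/8) = -21*(-15/8) = 315/8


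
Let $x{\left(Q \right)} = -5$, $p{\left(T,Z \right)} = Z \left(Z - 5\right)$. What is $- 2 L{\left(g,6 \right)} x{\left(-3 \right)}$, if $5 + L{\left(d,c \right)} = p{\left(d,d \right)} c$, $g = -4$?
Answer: $2110$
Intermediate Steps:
$p{\left(T,Z \right)} = Z \left(-5 + Z\right)$
$L{\left(d,c \right)} = -5 + c d \left(-5 + d\right)$ ($L{\left(d,c \right)} = -5 + d \left(-5 + d\right) c = -5 + c d \left(-5 + d\right)$)
$- 2 L{\left(g,6 \right)} x{\left(-3 \right)} = - 2 \left(-5 + 6 \left(-4\right) \left(-5 - 4\right)\right) \left(-5\right) = - 2 \left(-5 + 6 \left(-4\right) \left(-9\right)\right) \left(-5\right) = - 2 \left(-5 + 216\right) \left(-5\right) = \left(-2\right) 211 \left(-5\right) = \left(-422\right) \left(-5\right) = 2110$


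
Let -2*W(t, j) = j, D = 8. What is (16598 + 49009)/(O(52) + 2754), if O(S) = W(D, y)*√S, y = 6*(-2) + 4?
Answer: 90340839/3791842 - 131214*√13/1895921 ≈ 23.576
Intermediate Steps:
y = -8 (y = -12 + 4 = -8)
W(t, j) = -j/2
O(S) = 4*√S (O(S) = (-½*(-8))*√S = 4*√S)
(16598 + 49009)/(O(52) + 2754) = (16598 + 49009)/(4*√52 + 2754) = 65607/(4*(2*√13) + 2754) = 65607/(8*√13 + 2754) = 65607/(2754 + 8*√13)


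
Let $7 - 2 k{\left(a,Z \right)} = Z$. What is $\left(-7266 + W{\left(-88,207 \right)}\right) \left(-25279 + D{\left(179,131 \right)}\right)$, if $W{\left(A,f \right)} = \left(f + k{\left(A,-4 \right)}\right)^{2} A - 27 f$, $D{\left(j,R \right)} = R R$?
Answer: $32363259390$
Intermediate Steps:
$k{\left(a,Z \right)} = \frac{7}{2} - \frac{Z}{2}$
$D{\left(j,R \right)} = R^{2}$
$W{\left(A,f \right)} = - 27 f + A \left(\frac{11}{2} + f\right)^{2}$ ($W{\left(A,f \right)} = \left(f + \left(\frac{7}{2} - -2\right)\right)^{2} A - 27 f = \left(f + \left(\frac{7}{2} + 2\right)\right)^{2} A - 27 f = \left(f + \frac{11}{2}\right)^{2} A - 27 f = \left(\frac{11}{2} + f\right)^{2} A - 27 f = A \left(\frac{11}{2} + f\right)^{2} - 27 f = - 27 f + A \left(\frac{11}{2} + f\right)^{2}$)
$\left(-7266 + W{\left(-88,207 \right)}\right) \left(-25279 + D{\left(179,131 \right)}\right) = \left(-7266 + \left(\left(-27\right) 207 + \frac{1}{4} \left(-88\right) \left(11 + 2 \cdot 207\right)^{2}\right)\right) \left(-25279 + 131^{2}\right) = \left(-7266 + \left(-5589 + \frac{1}{4} \left(-88\right) \left(11 + 414\right)^{2}\right)\right) \left(-25279 + 17161\right) = \left(-7266 + \left(-5589 + \frac{1}{4} \left(-88\right) 425^{2}\right)\right) \left(-8118\right) = \left(-7266 + \left(-5589 + \frac{1}{4} \left(-88\right) 180625\right)\right) \left(-8118\right) = \left(-7266 - 3979339\right) \left(-8118\right) = \left(-3986605\right) \left(-8118\right) = 32363259390$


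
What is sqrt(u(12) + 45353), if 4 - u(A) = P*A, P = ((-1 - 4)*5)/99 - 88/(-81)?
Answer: sqrt(444445881)/99 ≈ 212.95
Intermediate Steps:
P = 743/891 (P = -5*5*(1/99) - 88*(-1/81) = -25*1/99 + 88/81 = -25/99 + 88/81 = 743/891 ≈ 0.83389)
u(A) = 4 - 743*A/891
sqrt(u(12) + 45353) = sqrt((4 - 743/891*12) + 45353) = sqrt((4 - 2972/297) + 45353) = sqrt(-1784/297 + 45353) = sqrt(13468057/297) = sqrt(444445881)/99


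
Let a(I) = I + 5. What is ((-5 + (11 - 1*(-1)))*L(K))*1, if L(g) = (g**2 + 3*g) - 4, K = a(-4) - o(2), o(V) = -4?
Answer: 252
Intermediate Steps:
a(I) = 5 + I
K = 5 (K = (5 - 4) - 1*(-4) = 1 + 4 = 5)
L(g) = -4 + g**2 + 3*g
((-5 + (11 - 1*(-1)))*L(K))*1 = ((-5 + (11 - 1*(-1)))*(-4 + 5**2 + 3*5))*1 = ((-5 + (11 + 1))*(-4 + 25 + 15))*1 = ((-5 + 12)*36)*1 = (7*36)*1 = 252*1 = 252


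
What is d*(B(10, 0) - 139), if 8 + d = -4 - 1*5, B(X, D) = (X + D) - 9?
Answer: 2346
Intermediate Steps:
B(X, D) = -9 + D + X (B(X, D) = (D + X) - 9 = -9 + D + X)
d = -17 (d = -8 + (-4 - 1*5) = -8 + (-4 - 5) = -8 - 9 = -17)
d*(B(10, 0) - 139) = -17*((-9 + 0 + 10) - 139) = -17*(1 - 139) = -17*(-138) = 2346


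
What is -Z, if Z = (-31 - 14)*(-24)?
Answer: -1080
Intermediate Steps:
Z = 1080 (Z = -45*(-24) = 1080)
-Z = -1*1080 = -1080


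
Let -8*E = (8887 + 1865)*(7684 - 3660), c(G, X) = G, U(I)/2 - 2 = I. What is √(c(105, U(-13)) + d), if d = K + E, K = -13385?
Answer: 4*I*√338846 ≈ 2328.4*I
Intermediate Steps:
U(I) = 4 + 2*I
E = -5408256 (E = -(8887 + 1865)*(7684 - 3660)/8 = -1344*4024 = -⅛*43266048 = -5408256)
d = -5421641 (d = -13385 - 5408256 = -5421641)
√(c(105, U(-13)) + d) = √(105 - 5421641) = √(-5421536) = 4*I*√338846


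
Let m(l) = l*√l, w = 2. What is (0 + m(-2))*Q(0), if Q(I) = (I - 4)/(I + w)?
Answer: 4*I*√2 ≈ 5.6569*I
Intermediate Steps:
m(l) = l^(3/2)
Q(I) = (-4 + I)/(2 + I) (Q(I) = (I - 4)/(I + 2) = (-4 + I)/(2 + I))
(0 + m(-2))*Q(0) = (0 + (-2)^(3/2))*((-4 + 0)/(2 + 0)) = (0 - 2*I*√2)*(-4/2) = (-2*I*√2)*((½)*(-4)) = -2*I*√2*(-2) = 4*I*√2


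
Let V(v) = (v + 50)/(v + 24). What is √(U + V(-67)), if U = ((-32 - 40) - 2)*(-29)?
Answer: 3*√440965/43 ≈ 46.329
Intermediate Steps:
V(v) = (50 + v)/(24 + v)
U = 2146 (U = (-72 - 2)*(-29) = -74*(-29) = 2146)
√(U + V(-67)) = √(2146 + (50 - 67)/(24 - 67)) = √(2146 - 17/(-43)) = √(2146 - 1/43*(-17)) = √(2146 + 17/43) = √(92295/43) = 3*√440965/43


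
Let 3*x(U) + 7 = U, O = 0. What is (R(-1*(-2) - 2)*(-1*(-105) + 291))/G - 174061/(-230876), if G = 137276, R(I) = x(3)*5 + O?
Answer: 5821221299/7923433444 ≈ 0.73468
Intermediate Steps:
x(U) = -7/3 + U/3
R(I) = -20/3 (R(I) = (-7/3 + (⅓)*3)*5 + 0 = (-7/3 + 1)*5 + 0 = -4/3*5 + 0 = -20/3 + 0 = -20/3)
(R(-1*(-2) - 2)*(-1*(-105) + 291))/G - 174061/(-230876) = -20*(-1*(-105) + 291)/3/137276 - 174061/(-230876) = -20*(105 + 291)/3*(1/137276) - 174061*(-1/230876) = -20/3*396*(1/137276) + 174061/230876 = -2640*1/137276 + 174061/230876 = -660/34319 + 174061/230876 = 5821221299/7923433444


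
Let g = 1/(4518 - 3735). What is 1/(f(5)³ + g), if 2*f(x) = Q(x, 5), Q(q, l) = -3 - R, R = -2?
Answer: -6264/775 ≈ -8.0826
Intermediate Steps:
Q(q, l) = -1 (Q(q, l) = -3 - 1*(-2) = -3 + 2 = -1)
f(x) = -½ (f(x) = (½)*(-1) = -½)
g = 1/783 ≈ 0.0012771
1/(f(5)³ + g) = 1/((-½)³ + 1/783) = 1/(-⅛ + 1/783) = 1/(-775/6264) = -6264/775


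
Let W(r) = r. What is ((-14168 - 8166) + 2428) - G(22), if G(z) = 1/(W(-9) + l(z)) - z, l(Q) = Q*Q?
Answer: -9444901/475 ≈ -19884.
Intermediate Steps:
l(Q) = Q**2
G(z) = 1/(-9 + z**2) - z
((-14168 - 8166) + 2428) - G(22) = ((-14168 - 8166) + 2428) - (1 - 1*22**3 + 9*22)/(-9 + 22**2) = (-22334 + 2428) - (1 - 1*10648 + 198)/(-9 + 484) = -19906 - (1 - 10648 + 198)/475 = -19906 - (-10449)/475 = -19906 - 1*(-10449/475) = -19906 + 10449/475 = -9444901/475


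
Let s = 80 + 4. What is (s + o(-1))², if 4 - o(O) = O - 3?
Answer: 8464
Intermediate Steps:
o(O) = 7 - O (o(O) = 4 - (O - 3) = 4 - (-3 + O) = 4 + (3 - O) = 7 - O)
s = 84
(s + o(-1))² = (84 + (7 - 1*(-1)))² = (84 + (7 + 1))² = (84 + 8)² = 92² = 8464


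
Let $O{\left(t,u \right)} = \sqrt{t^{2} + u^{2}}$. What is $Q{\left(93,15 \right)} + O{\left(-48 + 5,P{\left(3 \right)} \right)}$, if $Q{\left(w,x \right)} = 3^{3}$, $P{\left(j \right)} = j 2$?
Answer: $27 + \sqrt{1885} \approx 70.417$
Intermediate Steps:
$P{\left(j \right)} = 2 j$
$Q{\left(w,x \right)} = 27$
$Q{\left(93,15 \right)} + O{\left(-48 + 5,P{\left(3 \right)} \right)} = 27 + \sqrt{\left(-48 + 5\right)^{2} + \left(2 \cdot 3\right)^{2}} = 27 + \sqrt{\left(-43\right)^{2} + 6^{2}} = 27 + \sqrt{1849 + 36} = 27 + \sqrt{1885}$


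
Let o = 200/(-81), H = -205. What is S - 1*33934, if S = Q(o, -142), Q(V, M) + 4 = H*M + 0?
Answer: -4828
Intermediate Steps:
o = -200/81 (o = 200*(-1/81) = -200/81 ≈ -2.4691)
Q(V, M) = -4 - 205*M (Q(V, M) = -4 + (-205*M + 0) = -4 - 205*M)
S = 29106 (S = -4 - 205*(-142) = -4 + 29110 = 29106)
S - 1*33934 = 29106 - 1*33934 = 29106 - 33934 = -4828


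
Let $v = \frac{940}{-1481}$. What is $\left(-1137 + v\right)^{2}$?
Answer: $\frac{2838675716569}{2193361} \approx 1.2942 \cdot 10^{6}$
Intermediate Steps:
$v = - \frac{940}{1481}$ ($v = 940 \left(- \frac{1}{1481}\right) = - \frac{940}{1481} \approx -0.63471$)
$\left(-1137 + v\right)^{2} = \left(-1137 - \frac{940}{1481}\right)^{2} = \left(- \frac{1684837}{1481}\right)^{2} = \frac{2838675716569}{2193361}$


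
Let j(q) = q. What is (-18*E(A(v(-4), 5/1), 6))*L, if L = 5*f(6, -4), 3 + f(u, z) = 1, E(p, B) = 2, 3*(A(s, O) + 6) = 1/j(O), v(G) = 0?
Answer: 360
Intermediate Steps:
A(s, O) = -6 + 1/(3*O)
f(u, z) = -2 (f(u, z) = -3 + 1 = -2)
L = -10 (L = 5*(-2) = -10)
(-18*E(A(v(-4), 5/1), 6))*L = -18*2*(-10) = -36*(-10) = 360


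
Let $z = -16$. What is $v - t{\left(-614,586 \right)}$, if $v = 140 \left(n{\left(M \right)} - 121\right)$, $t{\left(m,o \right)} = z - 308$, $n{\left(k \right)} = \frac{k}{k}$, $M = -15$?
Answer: $-16476$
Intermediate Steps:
$n{\left(k \right)} = 1$
$t{\left(m,o \right)} = -324$ ($t{\left(m,o \right)} = -16 - 308 = -324$)
$v = -16800$ ($v = 140 \left(1 - 121\right) = 140 \left(-120\right) = -16800$)
$v - t{\left(-614,586 \right)} = -16800 - -324 = -16800 + 324 = -16476$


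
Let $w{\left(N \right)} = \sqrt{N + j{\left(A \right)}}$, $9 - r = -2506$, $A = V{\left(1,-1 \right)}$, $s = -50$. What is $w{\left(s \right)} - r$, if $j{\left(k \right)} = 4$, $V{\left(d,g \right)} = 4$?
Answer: $-2515 + i \sqrt{46} \approx -2515.0 + 6.7823 i$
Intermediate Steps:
$A = 4$
$r = 2515$ ($r = 9 - -2506 = 9 + 2506 = 2515$)
$w{\left(N \right)} = \sqrt{4 + N}$ ($w{\left(N \right)} = \sqrt{N + 4} = \sqrt{4 + N}$)
$w{\left(s \right)} - r = \sqrt{4 - 50} - 2515 = \sqrt{-46} - 2515 = i \sqrt{46} - 2515 = -2515 + i \sqrt{46}$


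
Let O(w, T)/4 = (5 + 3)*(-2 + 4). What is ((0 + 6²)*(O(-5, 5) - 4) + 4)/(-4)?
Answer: -541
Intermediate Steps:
O(w, T) = 64 (O(w, T) = 4*((5 + 3)*(-2 + 4)) = 4*(8*2) = 4*16 = 64)
((0 + 6²)*(O(-5, 5) - 4) + 4)/(-4) = ((0 + 6²)*(64 - 4) + 4)/(-4) = ((0 + 36)*60 + 4)*(-¼) = (36*60 + 4)*(-¼) = (2160 + 4)*(-¼) = 2164*(-¼) = -541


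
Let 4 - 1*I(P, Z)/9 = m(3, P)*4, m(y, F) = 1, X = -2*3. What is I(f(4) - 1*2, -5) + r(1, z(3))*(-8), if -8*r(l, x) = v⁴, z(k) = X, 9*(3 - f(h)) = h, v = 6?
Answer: 1296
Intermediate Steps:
f(h) = 3 - h/9
X = -6
z(k) = -6
I(P, Z) = 0 (I(P, Z) = 36 - 9*4 = 36 - 36 = 0)
r(l, x) = -162 (r(l, x) = -⅛*6⁴ = -⅛*1296 = -162)
I(f(4) - 1*2, -5) + r(1, z(3))*(-8) = 0 - 162*(-8) = 0 + 1296 = 1296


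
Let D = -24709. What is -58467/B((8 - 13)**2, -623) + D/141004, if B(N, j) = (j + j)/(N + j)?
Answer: -2464995573239/87845492 ≈ -28061.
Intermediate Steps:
B(N, j) = 2*j/(N + j) (B(N, j) = (2*j)/(N + j) = 2*j/(N + j))
-58467/B((8 - 13)**2, -623) + D/141004 = -(58467/2 - 58467*(8 - 13)**2/1246) - 24709/141004 = -58467/(2*(-623)/((-5)**2 - 623)) - 24709*1/141004 = -58467/(2*(-623)/(25 - 623)) - 24709/141004 = -58467/(2*(-623)/(-598)) - 24709/141004 = -58467/(2*(-623)*(-1/598)) - 24709/141004 = -58467/623/299 - 24709/141004 = -58467*299/623 - 24709/141004 = -17481633/623 - 24709/141004 = -2464995573239/87845492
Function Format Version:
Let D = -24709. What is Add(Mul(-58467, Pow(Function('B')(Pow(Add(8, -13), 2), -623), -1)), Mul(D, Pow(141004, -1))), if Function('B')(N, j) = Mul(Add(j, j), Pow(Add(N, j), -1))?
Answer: Rational(-2464995573239, 87845492) ≈ -28061.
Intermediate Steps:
Function('B')(N, j) = Mul(2, j, Pow(Add(N, j), -1)) (Function('B')(N, j) = Mul(Mul(2, j), Pow(Add(N, j), -1)) = Mul(2, j, Pow(Add(N, j), -1)))
Add(Mul(-58467, Pow(Function('B')(Pow(Add(8, -13), 2), -623), -1)), Mul(D, Pow(141004, -1))) = Add(Mul(-58467, Pow(Mul(2, -623, Pow(Add(Pow(Add(8, -13), 2), -623), -1)), -1)), Mul(-24709, Pow(141004, -1))) = Add(Mul(-58467, Pow(Mul(2, -623, Pow(Add(Pow(-5, 2), -623), -1)), -1)), Mul(-24709, Rational(1, 141004))) = Add(Mul(-58467, Pow(Mul(2, -623, Pow(Add(25, -623), -1)), -1)), Rational(-24709, 141004)) = Add(Mul(-58467, Pow(Mul(2, -623, Pow(-598, -1)), -1)), Rational(-24709, 141004)) = Add(Mul(-58467, Pow(Mul(2, -623, Rational(-1, 598)), -1)), Rational(-24709, 141004)) = Add(Mul(-58467, Pow(Rational(623, 299), -1)), Rational(-24709, 141004)) = Add(Mul(-58467, Rational(299, 623)), Rational(-24709, 141004)) = Add(Rational(-17481633, 623), Rational(-24709, 141004)) = Rational(-2464995573239, 87845492)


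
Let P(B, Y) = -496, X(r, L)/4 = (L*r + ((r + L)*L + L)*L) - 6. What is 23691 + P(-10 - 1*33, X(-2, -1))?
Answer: 23195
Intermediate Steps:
X(r, L) = -24 + 4*L*r + 4*L*(L + L*(L + r)) (X(r, L) = 4*((L*r + ((r + L)*L + L)*L) - 6) = 4*((L*r + ((L + r)*L + L)*L) - 6) = 4*((L*r + (L*(L + r) + L)*L) - 6) = 4*((L*r + (L + L*(L + r))*L) - 6) = 4*((L*r + L*(L + L*(L + r))) - 6) = 4*(-6 + L*r + L*(L + L*(L + r))) = -24 + 4*L*r + 4*L*(L + L*(L + r)))
23691 + P(-10 - 1*33, X(-2, -1)) = 23691 - 496 = 23195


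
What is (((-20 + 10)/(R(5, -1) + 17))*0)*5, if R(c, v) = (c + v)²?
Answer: 0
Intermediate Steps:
(((-20 + 10)/(R(5, -1) + 17))*0)*5 = (((-20 + 10)/((5 - 1)² + 17))*0)*5 = (-10/(4² + 17)*0)*5 = (-10/(16 + 17)*0)*5 = (-10/33*0)*5 = (-10*1/33*0)*5 = -10/33*0*5 = 0*5 = 0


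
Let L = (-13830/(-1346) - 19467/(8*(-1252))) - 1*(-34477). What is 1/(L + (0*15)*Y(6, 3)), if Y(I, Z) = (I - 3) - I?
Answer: 6740768/232483820267 ≈ 2.8995e-5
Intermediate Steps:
Y(I, Z) = -3 (Y(I, Z) = (-3 + I) - I = -3)
L = 232483820267/6740768 (L = (-13830*(-1/1346) - 19467/(-10016)) + 34477 = (6915/673 - 19467*(-1/10016)) + 34477 = (6915/673 + 19467/10016) + 34477 = 82361931/6740768 + 34477 = 232483820267/6740768 ≈ 34489.)
1/(L + (0*15)*Y(6, 3)) = 1/(232483820267/6740768 + (0*15)*(-3)) = 1/(232483820267/6740768 + 0*(-3)) = 1/(232483820267/6740768 + 0) = 1/(232483820267/6740768) = 6740768/232483820267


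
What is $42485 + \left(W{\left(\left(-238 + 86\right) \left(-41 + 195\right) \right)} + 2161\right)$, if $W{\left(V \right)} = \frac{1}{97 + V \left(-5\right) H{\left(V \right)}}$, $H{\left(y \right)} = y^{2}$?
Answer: $\frac{2863159126617568423}{64130249666657} \approx 44646.0$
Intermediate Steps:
$W{\left(V \right)} = \frac{1}{97 - 5 V^{3}}$ ($W{\left(V \right)} = \frac{1}{97 + V \left(-5\right) V^{2}} = \frac{1}{97 + - 5 V V^{2}} = \frac{1}{97 - 5 V^{3}}$)
$42485 + \left(W{\left(\left(-238 + 86\right) \left(-41 + 195\right) \right)} + 2161\right) = 42485 + \left(- \frac{1}{-97 + 5 \left(\left(-238 + 86\right) \left(-41 + 195\right)\right)^{3}} + 2161\right) = 42485 + \left(- \frac{1}{-97 + 5 \left(\left(-152\right) 154\right)^{3}} + 2161\right) = 42485 + \left(- \frac{1}{-97 + 5 \left(-23408\right)^{3}} + 2161\right) = 42485 + \left(- \frac{1}{-97 + 5 \left(-12826049933312\right)} + 2161\right) = 42485 + \left(- \frac{1}{-97 - 64130249666560} + 2161\right) = 42485 + \left(- \frac{1}{-64130249666657} + 2161\right) = 42485 + \left(\left(-1\right) \left(- \frac{1}{64130249666657}\right) + 2161\right) = 42485 + \left(\frac{1}{64130249666657} + 2161\right) = 42485 + \frac{138585469529645778}{64130249666657} = \frac{2863159126617568423}{64130249666657}$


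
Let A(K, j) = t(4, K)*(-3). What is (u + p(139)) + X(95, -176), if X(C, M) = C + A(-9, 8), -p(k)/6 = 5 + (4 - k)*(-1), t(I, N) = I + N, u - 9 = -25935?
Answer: -26656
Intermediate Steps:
u = -25926 (u = 9 - 25935 = -25926)
A(K, j) = -12 - 3*K (A(K, j) = (4 + K)*(-3) = -12 - 3*K)
p(k) = -6 - 6*k (p(k) = -6*(5 + (4 - k)*(-1)) = -6*(5 + (-4 + k)) = -6*(1 + k) = -6 - 6*k)
X(C, M) = 15 + C (X(C, M) = C + (-12 - 3*(-9)) = C + (-12 + 27) = C + 15 = 15 + C)
(u + p(139)) + X(95, -176) = (-25926 + (-6 - 6*139)) + (15 + 95) = (-25926 + (-6 - 834)) + 110 = (-25926 - 840) + 110 = -26766 + 110 = -26656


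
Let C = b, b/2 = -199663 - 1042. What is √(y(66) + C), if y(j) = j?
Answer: 8*I*√6271 ≈ 633.52*I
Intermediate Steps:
b = -401410 (b = 2*(-199663 - 1042) = 2*(-200705) = -401410)
C = -401410
√(y(66) + C) = √(66 - 401410) = √(-401344) = 8*I*√6271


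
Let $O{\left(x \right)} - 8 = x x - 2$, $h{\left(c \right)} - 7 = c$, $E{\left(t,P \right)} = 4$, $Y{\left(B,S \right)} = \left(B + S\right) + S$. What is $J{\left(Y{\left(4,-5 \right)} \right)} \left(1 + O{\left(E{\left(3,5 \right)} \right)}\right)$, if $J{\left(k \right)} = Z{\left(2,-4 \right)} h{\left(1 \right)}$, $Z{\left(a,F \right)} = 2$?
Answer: $368$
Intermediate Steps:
$Y{\left(B,S \right)} = B + 2 S$
$h{\left(c \right)} = 7 + c$
$O{\left(x \right)} = 6 + x^{2}$ ($O{\left(x \right)} = 8 + \left(x x - 2\right) = 8 + \left(x^{2} - 2\right) = 8 + \left(-2 + x^{2}\right) = 6 + x^{2}$)
$J{\left(k \right)} = 16$ ($J{\left(k \right)} = 2 \left(7 + 1\right) = 2 \cdot 8 = 16$)
$J{\left(Y{\left(4,-5 \right)} \right)} \left(1 + O{\left(E{\left(3,5 \right)} \right)}\right) = 16 \left(1 + \left(6 + 4^{2}\right)\right) = 16 \left(1 + \left(6 + 16\right)\right) = 16 \left(1 + 22\right) = 16 \cdot 23 = 368$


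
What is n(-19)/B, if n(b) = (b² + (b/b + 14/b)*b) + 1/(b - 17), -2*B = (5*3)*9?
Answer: -2563/486 ≈ -5.2737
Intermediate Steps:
B = -135/2 (B = -5*3*9/2 = -15*9/2 = -½*135 = -135/2 ≈ -67.500)
n(b) = b² + 1/(-17 + b) + b*(1 + 14/b) (n(b) = (b² + (1 + 14/b)*b) + 1/(-17 + b) = (b² + b*(1 + 14/b)) + 1/(-17 + b) = b² + 1/(-17 + b) + b*(1 + 14/b))
n(-19)/B = ((-237 + (-19)³ - 16*(-19)² - 3*(-19))/(-17 - 19))/(-135/2) = ((-237 - 6859 - 16*361 + 57)/(-36))*(-2/135) = -(-237 - 6859 - 5776 + 57)/36*(-2/135) = -1/36*(-12815)*(-2/135) = (12815/36)*(-2/135) = -2563/486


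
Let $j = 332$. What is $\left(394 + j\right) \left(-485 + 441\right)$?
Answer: $-31944$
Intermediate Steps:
$\left(394 + j\right) \left(-485 + 441\right) = \left(394 + 332\right) \left(-485 + 441\right) = 726 \left(-44\right) = -31944$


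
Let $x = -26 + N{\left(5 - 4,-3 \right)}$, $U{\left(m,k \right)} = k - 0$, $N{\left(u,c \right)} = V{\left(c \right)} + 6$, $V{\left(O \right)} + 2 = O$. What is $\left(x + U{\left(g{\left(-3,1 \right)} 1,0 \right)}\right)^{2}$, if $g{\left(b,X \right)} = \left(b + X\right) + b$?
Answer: $625$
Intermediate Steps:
$V{\left(O \right)} = -2 + O$
$N{\left(u,c \right)} = 4 + c$ ($N{\left(u,c \right)} = \left(-2 + c\right) + 6 = 4 + c$)
$g{\left(b,X \right)} = X + 2 b$ ($g{\left(b,X \right)} = \left(X + b\right) + b = X + 2 b$)
$U{\left(m,k \right)} = k$ ($U{\left(m,k \right)} = k + 0 = k$)
$x = -25$ ($x = -26 + \left(4 - 3\right) = -26 + 1 = -25$)
$\left(x + U{\left(g{\left(-3,1 \right)} 1,0 \right)}\right)^{2} = \left(-25 + 0\right)^{2} = \left(-25\right)^{2} = 625$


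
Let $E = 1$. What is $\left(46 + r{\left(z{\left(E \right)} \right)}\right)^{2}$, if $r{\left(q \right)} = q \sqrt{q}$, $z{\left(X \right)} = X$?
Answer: $2209$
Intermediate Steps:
$r{\left(q \right)} = q^{\frac{3}{2}}$
$\left(46 + r{\left(z{\left(E \right)} \right)}\right)^{2} = \left(46 + 1^{\frac{3}{2}}\right)^{2} = \left(46 + 1\right)^{2} = 47^{2} = 2209$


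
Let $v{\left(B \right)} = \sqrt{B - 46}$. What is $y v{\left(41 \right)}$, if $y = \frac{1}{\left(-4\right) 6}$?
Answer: $- \frac{i \sqrt{5}}{24} \approx - 0.093169 i$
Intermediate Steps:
$y = - \frac{1}{24}$ ($y = \frac{1}{-24} = - \frac{1}{24} \approx -0.041667$)
$v{\left(B \right)} = \sqrt{-46 + B}$
$y v{\left(41 \right)} = - \frac{\sqrt{-46 + 41}}{24} = - \frac{\sqrt{-5}}{24} = - \frac{i \sqrt{5}}{24}$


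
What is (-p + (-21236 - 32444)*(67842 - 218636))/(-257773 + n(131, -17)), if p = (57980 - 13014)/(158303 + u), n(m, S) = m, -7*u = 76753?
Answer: -596323858576557/18980265304 ≈ -31418.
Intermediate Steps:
u = -76753/7 (u = -⅐*76753 = -76753/7 ≈ -10965.)
p = 157381/515684 (p = (57980 - 13014)/(158303 - 76753/7) = 44966/(1031368/7) = 44966*(7/1031368) = 157381/515684 ≈ 0.30519)
(-p + (-21236 - 32444)*(67842 - 218636))/(-257773 + n(131, -17)) = (-1*157381/515684 + (-21236 - 32444)*(67842 - 218636))/(-257773 + 131) = (-157381/515684 - 53680*(-150794))/(-257642) = (-157381/515684 + 8094621920)*(-1/257642) = (4174267010035899/515684)*(-1/257642) = -596323858576557/18980265304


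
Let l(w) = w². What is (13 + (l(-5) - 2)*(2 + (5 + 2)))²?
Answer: 48400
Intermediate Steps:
(13 + (l(-5) - 2)*(2 + (5 + 2)))² = (13 + ((-5)² - 2)*(2 + (5 + 2)))² = (13 + (25 - 2)*(2 + 7))² = (13 + 23*9)² = (13 + 207)² = 220² = 48400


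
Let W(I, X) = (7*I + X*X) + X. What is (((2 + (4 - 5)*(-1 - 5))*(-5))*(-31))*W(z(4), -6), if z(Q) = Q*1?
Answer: 71920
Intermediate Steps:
z(Q) = Q
W(I, X) = X + X² + 7*I (W(I, X) = (7*I + X²) + X = (X² + 7*I) + X = X + X² + 7*I)
(((2 + (4 - 5)*(-1 - 5))*(-5))*(-31))*W(z(4), -6) = (((2 + (4 - 5)*(-1 - 5))*(-5))*(-31))*(-6 + (-6)² + 7*4) = (((2 - 1*(-6))*(-5))*(-31))*(-6 + 36 + 28) = (((2 + 6)*(-5))*(-31))*58 = ((8*(-5))*(-31))*58 = -40*(-31)*58 = 1240*58 = 71920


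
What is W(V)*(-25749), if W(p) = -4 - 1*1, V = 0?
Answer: 128745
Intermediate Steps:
W(p) = -5 (W(p) = -4 - 1 = -5)
W(V)*(-25749) = -5*(-25749) = 128745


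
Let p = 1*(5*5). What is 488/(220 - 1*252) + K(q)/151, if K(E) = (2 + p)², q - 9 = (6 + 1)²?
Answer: -6295/604 ≈ -10.422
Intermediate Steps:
p = 25 (p = 1*25 = 25)
q = 58 (q = 9 + (6 + 1)² = 9 + 7² = 9 + 49 = 58)
K(E) = 729 (K(E) = (2 + 25)² = 27² = 729)
488/(220 - 1*252) + K(q)/151 = 488/(220 - 1*252) + 729/151 = 488/(220 - 252) + 729*(1/151) = 488/(-32) + 729/151 = 488*(-1/32) + 729/151 = -61/4 + 729/151 = -6295/604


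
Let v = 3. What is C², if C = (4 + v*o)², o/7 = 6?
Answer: 285610000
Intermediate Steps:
o = 42 (o = 7*6 = 42)
C = 16900 (C = (4 + 3*42)² = (4 + 126)² = 130² = 16900)
C² = 16900² = 285610000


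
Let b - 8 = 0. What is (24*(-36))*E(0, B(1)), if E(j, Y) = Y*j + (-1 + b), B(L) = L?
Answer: -6048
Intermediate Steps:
b = 8 (b = 8 + 0 = 8)
E(j, Y) = 7 + Y*j (E(j, Y) = Y*j + (-1 + 8) = Y*j + 7 = 7 + Y*j)
(24*(-36))*E(0, B(1)) = (24*(-36))*(7 + 1*0) = -864*(7 + 0) = -864*7 = -6048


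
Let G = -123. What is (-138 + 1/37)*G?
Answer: 627915/37 ≈ 16971.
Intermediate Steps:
(-138 + 1/37)*G = (-138 + 1/37)*(-123) = -5105/37*(-123) = 627915/37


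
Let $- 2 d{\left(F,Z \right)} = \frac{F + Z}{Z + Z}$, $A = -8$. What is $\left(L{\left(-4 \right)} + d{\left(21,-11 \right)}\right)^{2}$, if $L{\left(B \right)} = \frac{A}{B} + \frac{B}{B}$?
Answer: $\frac{5041}{484} \approx 10.415$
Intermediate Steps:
$L{\left(B \right)} = 1 - \frac{8}{B}$ ($L{\left(B \right)} = - \frac{8}{B} + \frac{B}{B} = - \frac{8}{B} + 1 = 1 - \frac{8}{B}$)
$d{\left(F,Z \right)} = - \frac{F + Z}{4 Z}$ ($d{\left(F,Z \right)} = - \frac{\left(F + Z\right) \frac{1}{Z + Z}}{2} = - \frac{\left(F + Z\right) \frac{1}{2 Z}}{2} = - \frac{\frac{1}{2} \frac{1}{Z} \left(F + Z\right)}{2} = - \frac{F + Z}{4 Z}$)
$\left(L{\left(-4 \right)} + d{\left(21,-11 \right)}\right)^{2} = \left(\frac{-8 - 4}{-4} + \frac{\left(-1\right) 21 - -11}{4 \left(-11\right)}\right)^{2} = \left(\left(- \frac{1}{4}\right) \left(-12\right) + \frac{1}{4} \left(- \frac{1}{11}\right) \left(-21 + 11\right)\right)^{2} = \left(3 + \frac{1}{4} \left(- \frac{1}{11}\right) \left(-10\right)\right)^{2} = \left(3 + \frac{5}{22}\right)^{2} = \left(\frac{71}{22}\right)^{2} = \frac{5041}{484}$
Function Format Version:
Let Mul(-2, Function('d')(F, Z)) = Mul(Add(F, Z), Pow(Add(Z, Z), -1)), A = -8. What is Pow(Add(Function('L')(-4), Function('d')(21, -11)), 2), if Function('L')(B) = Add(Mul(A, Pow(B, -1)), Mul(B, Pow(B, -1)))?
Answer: Rational(5041, 484) ≈ 10.415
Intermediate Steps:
Function('L')(B) = Add(1, Mul(-8, Pow(B, -1))) (Function('L')(B) = Add(Mul(-8, Pow(B, -1)), Mul(B, Pow(B, -1))) = Add(Mul(-8, Pow(B, -1)), 1) = Add(1, Mul(-8, Pow(B, -1))))
Function('d')(F, Z) = Mul(Rational(-1, 4), Pow(Z, -1), Add(F, Z)) (Function('d')(F, Z) = Mul(Rational(-1, 2), Mul(Add(F, Z), Pow(Add(Z, Z), -1))) = Mul(Rational(-1, 2), Mul(Add(F, Z), Pow(Mul(2, Z), -1))) = Mul(Rational(-1, 2), Mul(Add(F, Z), Mul(Rational(1, 2), Pow(Z, -1)))) = Mul(Rational(-1, 2), Mul(Rational(1, 2), Pow(Z, -1), Add(F, Z))) = Mul(Rational(-1, 4), Pow(Z, -1), Add(F, Z)))
Pow(Add(Function('L')(-4), Function('d')(21, -11)), 2) = Pow(Add(Mul(Pow(-4, -1), Add(-8, -4)), Mul(Rational(1, 4), Pow(-11, -1), Add(Mul(-1, 21), Mul(-1, -11)))), 2) = Pow(Add(Mul(Rational(-1, 4), -12), Mul(Rational(1, 4), Rational(-1, 11), Add(-21, 11))), 2) = Pow(Add(3, Mul(Rational(1, 4), Rational(-1, 11), -10)), 2) = Pow(Add(3, Rational(5, 22)), 2) = Pow(Rational(71, 22), 2) = Rational(5041, 484)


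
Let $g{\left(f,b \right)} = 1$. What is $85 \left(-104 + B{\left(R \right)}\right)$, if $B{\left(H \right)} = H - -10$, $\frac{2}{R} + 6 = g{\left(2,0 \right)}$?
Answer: $-8024$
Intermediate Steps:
$R = - \frac{2}{5}$ ($R = \frac{2}{-6 + 1} = \frac{2}{-5} = 2 \left(- \frac{1}{5}\right) = - \frac{2}{5} \approx -0.4$)
$B{\left(H \right)} = 10 + H$ ($B{\left(H \right)} = H + 10 = 10 + H$)
$85 \left(-104 + B{\left(R \right)}\right) = 85 \left(-104 + \left(10 - \frac{2}{5}\right)\right) = 85 \left(-104 + \frac{48}{5}\right) = 85 \left(- \frac{472}{5}\right) = -8024$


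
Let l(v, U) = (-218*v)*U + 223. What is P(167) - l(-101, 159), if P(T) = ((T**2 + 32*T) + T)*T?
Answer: 2076715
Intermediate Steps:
l(v, U) = 223 - 218*U*v (l(v, U) = -218*U*v + 223 = 223 - 218*U*v)
P(T) = T*(T**2 + 33*T) (P(T) = (T**2 + 33*T)*T = T*(T**2 + 33*T))
P(167) - l(-101, 159) = 167**2*(33 + 167) - (223 - 218*159*(-101)) = 27889*200 - (223 + 3500862) = 5577800 - 1*3501085 = 5577800 - 3501085 = 2076715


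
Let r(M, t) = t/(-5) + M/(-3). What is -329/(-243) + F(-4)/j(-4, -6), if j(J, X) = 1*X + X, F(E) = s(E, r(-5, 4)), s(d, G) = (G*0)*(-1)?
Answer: 329/243 ≈ 1.3539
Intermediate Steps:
r(M, t) = -M/3 - t/5 (r(M, t) = t*(-⅕) + M*(-⅓) = -t/5 - M/3 = -M/3 - t/5)
s(d, G) = 0 (s(d, G) = 0*(-1) = 0)
F(E) = 0
j(J, X) = 2*X (j(J, X) = X + X = 2*X)
-329/(-243) + F(-4)/j(-4, -6) = -329/(-243) + 0/((2*(-6))) = -329*(-1/243) + 0/(-12) = 329/243 + 0*(-1/12) = 329/243 + 0 = 329/243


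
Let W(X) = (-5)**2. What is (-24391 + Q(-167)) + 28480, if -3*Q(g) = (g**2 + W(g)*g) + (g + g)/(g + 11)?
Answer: -893033/234 ≈ -3816.4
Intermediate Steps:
W(X) = 25
Q(g) = -25*g/3 - g**2/3 - 2*g/(3*(11 + g)) (Q(g) = -((g**2 + 25*g) + (g + g)/(g + 11))/3 = -((g**2 + 25*g) + (2*g)/(11 + g))/3 = -((g**2 + 25*g) + 2*g/(11 + g))/3 = -(g**2 + 25*g + 2*g/(11 + g))/3 = -25*g/3 - g**2/3 - 2*g/(3*(11 + g)))
(-24391 + Q(-167)) + 28480 = (-24391 - 1*(-167)*(277 + (-167)**2 + 36*(-167))/(33 + 3*(-167))) + 28480 = (-24391 - 1*(-167)*(277 + 27889 - 6012)/(33 - 501)) + 28480 = (-24391 - 1*(-167)*22154/(-468)) + 28480 = (-24391 - 1*(-167)*(-1/468)*22154) + 28480 = (-24391 - 1849859/234) + 28480 = -7557353/234 + 28480 = -893033/234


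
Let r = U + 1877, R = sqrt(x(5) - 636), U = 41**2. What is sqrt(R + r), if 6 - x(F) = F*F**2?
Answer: sqrt(3558 + I*sqrt(755)) ≈ 59.649 + 0.2303*I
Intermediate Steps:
x(F) = 6 - F**3 (x(F) = 6 - F*F**2 = 6 - F**3)
U = 1681
R = I*sqrt(755) (R = sqrt((6 - 1*5**3) - 636) = sqrt((6 - 1*125) - 636) = sqrt((6 - 125) - 636) = sqrt(-119 - 636) = sqrt(-755) = I*sqrt(755) ≈ 27.477*I)
r = 3558 (r = 1681 + 1877 = 3558)
sqrt(R + r) = sqrt(I*sqrt(755) + 3558) = sqrt(3558 + I*sqrt(755))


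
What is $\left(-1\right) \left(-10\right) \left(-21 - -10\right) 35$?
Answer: $-3850$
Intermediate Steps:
$\left(-1\right) \left(-10\right) \left(-21 - -10\right) 35 = 10 \left(-21 + 10\right) 35 = 10 \left(-11\right) 35 = \left(-110\right) 35 = -3850$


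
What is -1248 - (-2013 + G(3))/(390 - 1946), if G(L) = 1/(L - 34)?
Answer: -15065233/12059 ≈ -1249.3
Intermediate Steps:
G(L) = 1/(-34 + L)
-1248 - (-2013 + G(3))/(390 - 1946) = -1248 - (-2013 + 1/(-34 + 3))/(390 - 1946) = -1248 - (-2013 + 1/(-31))/(-1556) = -1248 - (-2013 - 1/31)*(-1)/1556 = -1248 - (-62404)*(-1)/(31*1556) = -1248 - 1*15601/12059 = -1248 - 15601/12059 = -15065233/12059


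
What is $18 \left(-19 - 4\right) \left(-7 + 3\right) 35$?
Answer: $57960$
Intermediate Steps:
$18 \left(-19 - 4\right) \left(-7 + 3\right) 35 = 18 \left(\left(-23\right) \left(-4\right)\right) 35 = 18 \cdot 92 \cdot 35 = 1656 \cdot 35 = 57960$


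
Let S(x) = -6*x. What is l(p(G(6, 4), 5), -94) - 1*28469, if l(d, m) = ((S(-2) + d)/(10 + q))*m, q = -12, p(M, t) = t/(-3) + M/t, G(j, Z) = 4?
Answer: -419186/15 ≈ -27946.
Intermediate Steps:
p(M, t) = -t/3 + M/t (p(M, t) = t*(-1/3) + M/t = -t/3 + M/t)
l(d, m) = m*(-6 - d/2) (l(d, m) = ((-6*(-2) + d)/(10 - 12))*m = ((12 + d)/(-2))*m = ((12 + d)*(-1/2))*m = (-6 - d/2)*m = m*(-6 - d/2))
l(p(G(6, 4), 5), -94) - 1*28469 = -1/2*(-94)*(12 + (-1/3*5 + 4/5)) - 1*28469 = -1/2*(-94)*(12 + (-5/3 + 4*(1/5))) - 28469 = -1/2*(-94)*(12 + (-5/3 + 4/5)) - 28469 = -1/2*(-94)*(12 - 13/15) - 28469 = -1/2*(-94)*167/15 - 28469 = 7849/15 - 28469 = -419186/15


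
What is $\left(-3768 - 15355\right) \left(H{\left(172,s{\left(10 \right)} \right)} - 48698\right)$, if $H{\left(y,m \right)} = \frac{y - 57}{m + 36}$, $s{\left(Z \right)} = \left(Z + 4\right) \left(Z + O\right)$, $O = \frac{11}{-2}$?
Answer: $\frac{92191734401}{99} \approx 9.3123 \cdot 10^{8}$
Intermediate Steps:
$O = - \frac{11}{2}$ ($O = 11 \left(- \frac{1}{2}\right) = - \frac{11}{2} \approx -5.5$)
$s{\left(Z \right)} = \left(4 + Z\right) \left(- \frac{11}{2} + Z\right)$ ($s{\left(Z \right)} = \left(Z + 4\right) \left(Z - \frac{11}{2}\right) = \left(4 + Z\right) \left(- \frac{11}{2} + Z\right)$)
$H{\left(y,m \right)} = \frac{-57 + y}{36 + m}$
$\left(-3768 - 15355\right) \left(H{\left(172,s{\left(10 \right)} \right)} - 48698\right) = \left(-3768 - 15355\right) \left(\frac{-57 + 172}{36 - \left(37 - 100\right)} - 48698\right) = - 19123 \left(\frac{1}{36 - -63} \cdot 115 - 48698\right) = - 19123 \left(\frac{1}{36 + 63} \cdot 115 - 48698\right) = - 19123 \left(\frac{1}{99} \cdot 115 - 48698\right) = - 19123 \left(\frac{115}{99} - 48698\right) = \left(-19123\right) \left(- \frac{4820987}{99}\right) = \frac{92191734401}{99}$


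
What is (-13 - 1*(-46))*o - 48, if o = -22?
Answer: -774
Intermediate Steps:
(-13 - 1*(-46))*o - 48 = (-13 - 1*(-46))*(-22) - 48 = (-13 + 46)*(-22) - 48 = 33*(-22) - 48 = -726 - 48 = -774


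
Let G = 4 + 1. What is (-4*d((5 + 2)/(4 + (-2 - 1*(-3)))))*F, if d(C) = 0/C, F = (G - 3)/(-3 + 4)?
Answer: 0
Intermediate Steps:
G = 5
F = 2 (F = (5 - 3)/(-3 + 4) = 2/1 = 2*1 = 2)
d(C) = 0
(-4*d((5 + 2)/(4 + (-2 - 1*(-3)))))*F = -4*0*2 = 0*2 = 0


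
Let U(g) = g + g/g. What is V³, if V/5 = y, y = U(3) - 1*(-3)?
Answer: 42875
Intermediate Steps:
U(g) = 1 + g (U(g) = g + 1 = 1 + g)
y = 7 (y = (1 + 3) - 1*(-3) = 4 + 3 = 7)
V = 35 (V = 5*7 = 35)
V³ = 35³ = 42875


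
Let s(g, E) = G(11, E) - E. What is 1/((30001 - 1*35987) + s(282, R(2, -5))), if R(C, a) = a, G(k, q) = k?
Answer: -1/5970 ≈ -0.00016750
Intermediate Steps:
s(g, E) = 11 - E
1/((30001 - 1*35987) + s(282, R(2, -5))) = 1/((30001 - 1*35987) + (11 - 1*(-5))) = 1/((30001 - 35987) + (11 + 5)) = 1/(-5986 + 16) = 1/(-5970) = -1/5970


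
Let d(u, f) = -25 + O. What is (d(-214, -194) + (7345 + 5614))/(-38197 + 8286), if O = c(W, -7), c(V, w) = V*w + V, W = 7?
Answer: -12892/29911 ≈ -0.43101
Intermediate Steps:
c(V, w) = V + V*w
O = -42 (O = 7*(1 - 7) = 7*(-6) = -42)
d(u, f) = -67 (d(u, f) = -25 - 42 = -67)
(d(-214, -194) + (7345 + 5614))/(-38197 + 8286) = (-67 + (7345 + 5614))/(-38197 + 8286) = (-67 + 12959)/(-29911) = 12892*(-1/29911) = -12892/29911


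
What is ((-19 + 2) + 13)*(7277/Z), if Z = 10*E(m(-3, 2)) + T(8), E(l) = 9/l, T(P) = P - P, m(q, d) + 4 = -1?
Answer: 14554/9 ≈ 1617.1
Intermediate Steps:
m(q, d) = -5 (m(q, d) = -4 - 1 = -5)
T(P) = 0
Z = -18 (Z = 10*(9/(-5)) + 0 = 10*(9*(-1/5)) + 0 = 10*(-9/5) + 0 = -18 + 0 = -18)
((-19 + 2) + 13)*(7277/Z) = ((-19 + 2) + 13)*(7277/(-18)) = (-17 + 13)*(7277*(-1/18)) = -4*(-7277/18) = 14554/9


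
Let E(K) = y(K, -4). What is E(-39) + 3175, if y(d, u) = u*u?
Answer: 3191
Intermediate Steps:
y(d, u) = u²
E(K) = 16 (E(K) = (-4)² = 16)
E(-39) + 3175 = 16 + 3175 = 3191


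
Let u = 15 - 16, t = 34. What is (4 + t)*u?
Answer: -38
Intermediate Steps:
u = -1
(4 + t)*u = (4 + 34)*(-1) = 38*(-1) = -38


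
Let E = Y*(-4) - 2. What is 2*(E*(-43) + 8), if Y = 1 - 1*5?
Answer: -1188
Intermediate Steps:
Y = -4 (Y = 1 - 5 = -4)
E = 14 (E = -4*(-4) - 2 = 16 - 2 = 14)
2*(E*(-43) + 8) = 2*(14*(-43) + 8) = 2*(-602 + 8) = 2*(-594) = -1188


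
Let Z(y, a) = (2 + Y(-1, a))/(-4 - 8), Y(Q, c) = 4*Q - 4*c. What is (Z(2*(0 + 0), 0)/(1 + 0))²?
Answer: 1/36 ≈ 0.027778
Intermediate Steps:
Y(Q, c) = -4*c + 4*Q
Z(y, a) = ⅙ + a/3 (Z(y, a) = (2 + (-4*a + 4*(-1)))/(-4 - 8) = (2 + (-4*a - 4))/(-12) = (2 + (-4 - 4*a))*(-1/12) = (-2 - 4*a)*(-1/12) = ⅙ + a/3)
(Z(2*(0 + 0), 0)/(1 + 0))² = ((⅙ + (⅓)*0)/(1 + 0))² = ((⅙ + 0)/1)² = (1*(⅙))² = (⅙)² = 1/36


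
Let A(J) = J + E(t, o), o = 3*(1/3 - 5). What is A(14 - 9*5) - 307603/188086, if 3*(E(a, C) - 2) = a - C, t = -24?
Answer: -19167151/564258 ≈ -33.969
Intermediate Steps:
o = -14 (o = 3*(⅓ - 5) = 3*(-14/3) = -14)
E(a, C) = 2 - C/3 + a/3 (E(a, C) = 2 + (a - C)/3 = 2 + (-C/3 + a/3) = 2 - C/3 + a/3)
A(J) = -4/3 + J (A(J) = J + (2 - ⅓*(-14) + (⅓)*(-24)) = J + (2 + 14/3 - 8) = J - 4/3 = -4/3 + J)
A(14 - 9*5) - 307603/188086 = (-4/3 + (14 - 9*5)) - 307603/188086 = (-4/3 + (14 - 45)) - 307603/188086 = (-4/3 - 31) - 1*307603/188086 = -97/3 - 307603/188086 = -19167151/564258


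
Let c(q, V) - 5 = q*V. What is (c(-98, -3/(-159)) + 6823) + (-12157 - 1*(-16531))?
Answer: 593608/53 ≈ 11200.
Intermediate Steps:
c(q, V) = 5 + V*q (c(q, V) = 5 + q*V = 5 + V*q)
(c(-98, -3/(-159)) + 6823) + (-12157 - 1*(-16531)) = ((5 - 3/(-159)*(-98)) + 6823) + (-12157 - 1*(-16531)) = ((5 - 3*(-1/159)*(-98)) + 6823) + (-12157 + 16531) = ((5 + (1/53)*(-98)) + 6823) + 4374 = ((5 - 98/53) + 6823) + 4374 = (167/53 + 6823) + 4374 = 361786/53 + 4374 = 593608/53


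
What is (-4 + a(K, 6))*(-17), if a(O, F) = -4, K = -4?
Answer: 136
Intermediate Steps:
(-4 + a(K, 6))*(-17) = (-4 - 4)*(-17) = -8*(-17) = 136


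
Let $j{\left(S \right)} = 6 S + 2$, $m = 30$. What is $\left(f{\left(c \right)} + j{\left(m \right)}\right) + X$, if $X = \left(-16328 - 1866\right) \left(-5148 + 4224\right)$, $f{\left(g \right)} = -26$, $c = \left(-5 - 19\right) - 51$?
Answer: $16811412$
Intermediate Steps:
$c = -75$ ($c = -24 - 51 = -75$)
$j{\left(S \right)} = 2 + 6 S$
$X = 16811256$ ($X = \left(-18194\right) \left(-924\right) = 16811256$)
$\left(f{\left(c \right)} + j{\left(m \right)}\right) + X = \left(-26 + \left(2 + 6 \cdot 30\right)\right) + 16811256 = \left(-26 + \left(2 + 180\right)\right) + 16811256 = \left(-26 + 182\right) + 16811256 = 156 + 16811256 = 16811412$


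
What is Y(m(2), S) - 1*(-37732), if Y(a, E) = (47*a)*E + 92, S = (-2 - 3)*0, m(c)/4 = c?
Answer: 37824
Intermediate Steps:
m(c) = 4*c
S = 0 (S = -5*0 = 0)
Y(a, E) = 92 + 47*E*a (Y(a, E) = 47*E*a + 92 = 92 + 47*E*a)
Y(m(2), S) - 1*(-37732) = (92 + 47*0*(4*2)) - 1*(-37732) = (92 + 47*0*8) + 37732 = (92 + 0) + 37732 = 92 + 37732 = 37824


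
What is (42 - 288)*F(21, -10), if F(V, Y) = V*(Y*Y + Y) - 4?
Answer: -463956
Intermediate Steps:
F(V, Y) = -4 + V*(Y + Y²) (F(V, Y) = V*(Y² + Y) - 4 = V*(Y + Y²) - 4 = -4 + V*(Y + Y²))
(42 - 288)*F(21, -10) = (42 - 288)*(-4 + 21*(-10) + 21*(-10)²) = -246*(-4 - 210 + 21*100) = -246*(-4 - 210 + 2100) = -246*1886 = -463956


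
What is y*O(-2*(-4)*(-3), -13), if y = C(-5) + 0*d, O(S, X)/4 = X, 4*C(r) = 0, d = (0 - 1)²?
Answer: 0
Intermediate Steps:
d = 1 (d = (-1)² = 1)
C(r) = 0 (C(r) = (¼)*0 = 0)
O(S, X) = 4*X
y = 0 (y = 0 + 0*1 = 0 + 0 = 0)
y*O(-2*(-4)*(-3), -13) = 0*(4*(-13)) = 0*(-52) = 0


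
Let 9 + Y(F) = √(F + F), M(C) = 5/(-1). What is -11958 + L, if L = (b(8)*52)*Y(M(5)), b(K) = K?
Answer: -15702 + 416*I*√10 ≈ -15702.0 + 1315.5*I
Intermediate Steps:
M(C) = -5 (M(C) = 5*(-1) = -5)
Y(F) = -9 + √2*√F (Y(F) = -9 + √(F + F) = -9 + √(2*F) = -9 + √2*√F)
L = -3744 + 416*I*√10 (L = (8*52)*(-9 + √2*√(-5)) = 416*(-9 + √2*(I*√5)) = 416*(-9 + I*√10) = -3744 + 416*I*√10 ≈ -3744.0 + 1315.5*I)
-11958 + L = -11958 + (-3744 + 416*I*√10) = -15702 + 416*I*√10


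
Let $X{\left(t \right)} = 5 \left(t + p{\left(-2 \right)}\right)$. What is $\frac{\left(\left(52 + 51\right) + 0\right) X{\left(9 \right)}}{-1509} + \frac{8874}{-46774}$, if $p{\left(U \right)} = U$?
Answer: $- \frac{91005568}{35290983} \approx -2.5787$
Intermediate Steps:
$X{\left(t \right)} = -10 + 5 t$ ($X{\left(t \right)} = 5 \left(t - 2\right) = 5 \left(-2 + t\right) = -10 + 5 t$)
$\frac{\left(\left(52 + 51\right) + 0\right) X{\left(9 \right)}}{-1509} + \frac{8874}{-46774} = \frac{\left(\left(52 + 51\right) + 0\right) \left(-10 + 5 \cdot 9\right)}{-1509} + \frac{8874}{-46774} = \left(103 + 0\right) \left(-10 + 45\right) \left(- \frac{1}{1509}\right) + 8874 \left(- \frac{1}{46774}\right) = 103 \cdot 35 \left(- \frac{1}{1509}\right) - \frac{4437}{23387} = 3605 \left(- \frac{1}{1509}\right) - \frac{4437}{23387} = - \frac{3605}{1509} - \frac{4437}{23387} = - \frac{91005568}{35290983}$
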